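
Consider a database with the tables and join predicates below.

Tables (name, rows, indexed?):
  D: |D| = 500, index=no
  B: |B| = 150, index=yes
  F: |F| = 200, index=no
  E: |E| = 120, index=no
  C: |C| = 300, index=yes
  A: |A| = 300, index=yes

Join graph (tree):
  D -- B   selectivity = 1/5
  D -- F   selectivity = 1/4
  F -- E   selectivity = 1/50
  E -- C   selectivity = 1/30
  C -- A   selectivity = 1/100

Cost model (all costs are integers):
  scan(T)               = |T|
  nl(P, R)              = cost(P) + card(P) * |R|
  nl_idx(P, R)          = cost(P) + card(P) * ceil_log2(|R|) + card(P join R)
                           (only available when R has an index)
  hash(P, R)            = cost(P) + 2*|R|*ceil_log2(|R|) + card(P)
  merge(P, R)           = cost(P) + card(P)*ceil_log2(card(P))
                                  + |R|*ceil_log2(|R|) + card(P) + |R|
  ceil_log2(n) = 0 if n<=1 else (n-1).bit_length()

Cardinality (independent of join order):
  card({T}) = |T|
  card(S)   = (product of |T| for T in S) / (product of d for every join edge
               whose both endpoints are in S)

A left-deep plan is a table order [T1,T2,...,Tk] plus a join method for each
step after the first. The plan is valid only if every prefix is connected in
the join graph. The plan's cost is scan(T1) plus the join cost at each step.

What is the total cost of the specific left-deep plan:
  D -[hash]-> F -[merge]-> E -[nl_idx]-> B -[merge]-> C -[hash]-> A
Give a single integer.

60293560

step 1: scan D: cost=500, card=500
step 2: join F via hash
    card(P join F) = 500*200/(4) = 25000
    cost = 500 + 2*200*8 + 500 = 4200
step 3: join E via merge
    card(P join E) = 25000*120/(50) = 60000
    cost = 4200 + 25000*15 + 120*7 + 25000 + 120 = 405160
step 4: join B via nl_idx
    card(P join B) = 60000*150/(5) = 1800000
    cost = 405160 + 60000*8 + 1800000 = 2685160
step 5: join C via merge
    card(P join C) = 1800000*300/(30) = 18000000
    cost = 2685160 + 1800000*21 + 300*9 + 1800000 + 300 = 42288160
step 6: join A via hash
    card(P join A) = 18000000*300/(100) = 54000000
    cost = 42288160 + 2*300*9 + 18000000 = 60293560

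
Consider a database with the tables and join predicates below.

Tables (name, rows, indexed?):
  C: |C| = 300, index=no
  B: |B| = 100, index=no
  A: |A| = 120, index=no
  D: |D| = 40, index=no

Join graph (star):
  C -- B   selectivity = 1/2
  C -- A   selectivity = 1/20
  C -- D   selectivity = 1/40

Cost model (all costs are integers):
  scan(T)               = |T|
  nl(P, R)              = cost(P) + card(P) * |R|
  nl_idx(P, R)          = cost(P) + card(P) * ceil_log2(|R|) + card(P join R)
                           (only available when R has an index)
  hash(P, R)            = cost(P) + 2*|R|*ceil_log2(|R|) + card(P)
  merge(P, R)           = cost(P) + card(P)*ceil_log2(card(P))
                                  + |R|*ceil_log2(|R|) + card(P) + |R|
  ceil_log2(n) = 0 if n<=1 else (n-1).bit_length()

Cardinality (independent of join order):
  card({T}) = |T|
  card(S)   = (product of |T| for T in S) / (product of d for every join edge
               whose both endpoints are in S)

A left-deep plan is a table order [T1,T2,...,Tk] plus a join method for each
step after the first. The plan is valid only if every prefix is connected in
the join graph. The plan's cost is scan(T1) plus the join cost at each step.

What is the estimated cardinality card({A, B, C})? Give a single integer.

Tables in S: A(120), B(100), C(300)
Edges inside S: C-B(d=2), C-A(d=20)
numerator = 120 * 100 * 300 = 3600000
denominator = 2 * 20 = 40
card(S) = 3600000 / 40 = 90000

90000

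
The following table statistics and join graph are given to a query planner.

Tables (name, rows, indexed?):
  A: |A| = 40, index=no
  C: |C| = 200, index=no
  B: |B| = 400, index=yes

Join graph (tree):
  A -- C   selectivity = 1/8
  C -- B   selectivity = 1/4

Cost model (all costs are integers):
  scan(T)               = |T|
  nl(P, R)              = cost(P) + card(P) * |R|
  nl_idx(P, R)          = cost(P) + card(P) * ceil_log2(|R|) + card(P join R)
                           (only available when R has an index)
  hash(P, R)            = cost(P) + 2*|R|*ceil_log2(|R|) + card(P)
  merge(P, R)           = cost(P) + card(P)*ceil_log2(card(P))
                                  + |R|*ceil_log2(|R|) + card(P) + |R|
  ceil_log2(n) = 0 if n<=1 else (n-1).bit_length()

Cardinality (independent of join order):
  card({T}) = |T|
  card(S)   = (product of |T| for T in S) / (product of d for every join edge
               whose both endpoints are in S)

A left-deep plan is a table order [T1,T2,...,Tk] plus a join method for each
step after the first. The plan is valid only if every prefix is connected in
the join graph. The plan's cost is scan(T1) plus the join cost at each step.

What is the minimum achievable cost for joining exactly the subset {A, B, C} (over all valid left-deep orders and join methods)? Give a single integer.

Selinger DP over subsets of {A,B,C}:
  {A}: scan cost=40, card=40
  {C}: scan cost=200, card=200
  {B}: scan cost=400, card=400
  {AC}: card=1000; try (A,hash)→880, (C,merge)→2120, (A,merge)→2280, (C,hash)→3280, (C,nl)→8040, (A,nl)→8200; best=880 via (A,hash)
  {BC}: card=20000; try (C,hash)→4000, (B,merge)→6000, (C,merge)→6200, (B,hash)→7600, (B,nl_idx)→22000, (B,nl)→80200 …(+1); best=4000 via (C,hash)
  {ABC}: card=100000; try (B,hash)→9080, (B,merge)→15880, (A,hash)→24480, (B,nl_idx)→109880, (A,merge)→324280, (B,nl)→400880 …(+1); best=9080 via (B,hash)

9080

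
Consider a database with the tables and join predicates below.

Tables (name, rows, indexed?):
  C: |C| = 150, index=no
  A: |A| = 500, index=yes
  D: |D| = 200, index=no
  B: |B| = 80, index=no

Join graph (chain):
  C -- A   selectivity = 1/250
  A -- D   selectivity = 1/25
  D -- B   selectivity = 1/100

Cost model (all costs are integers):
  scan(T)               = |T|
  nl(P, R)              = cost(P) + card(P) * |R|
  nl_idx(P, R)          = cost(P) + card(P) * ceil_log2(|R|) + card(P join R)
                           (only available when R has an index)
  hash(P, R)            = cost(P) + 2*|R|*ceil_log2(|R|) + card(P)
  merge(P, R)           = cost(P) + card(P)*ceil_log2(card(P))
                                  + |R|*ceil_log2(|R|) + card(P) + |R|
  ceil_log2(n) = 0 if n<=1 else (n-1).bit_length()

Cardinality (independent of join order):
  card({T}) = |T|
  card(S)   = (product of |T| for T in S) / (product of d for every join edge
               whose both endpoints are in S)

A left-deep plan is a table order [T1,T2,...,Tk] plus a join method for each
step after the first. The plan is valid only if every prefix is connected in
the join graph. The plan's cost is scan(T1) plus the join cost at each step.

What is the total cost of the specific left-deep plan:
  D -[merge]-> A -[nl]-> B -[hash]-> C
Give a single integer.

332600

step 1: scan D: cost=200, card=200
step 2: join A via merge
    card(P join A) = 200*500/(25) = 4000
    cost = 200 + 200*8 + 500*9 + 200 + 500 = 7000
step 3: join B via nl
    card(P join B) = 4000*80/(100) = 3200
    cost = 7000 + 4000*80 = 327000
step 4: join C via hash
    card(P join C) = 3200*150/(250) = 1920
    cost = 327000 + 2*150*8 + 3200 = 332600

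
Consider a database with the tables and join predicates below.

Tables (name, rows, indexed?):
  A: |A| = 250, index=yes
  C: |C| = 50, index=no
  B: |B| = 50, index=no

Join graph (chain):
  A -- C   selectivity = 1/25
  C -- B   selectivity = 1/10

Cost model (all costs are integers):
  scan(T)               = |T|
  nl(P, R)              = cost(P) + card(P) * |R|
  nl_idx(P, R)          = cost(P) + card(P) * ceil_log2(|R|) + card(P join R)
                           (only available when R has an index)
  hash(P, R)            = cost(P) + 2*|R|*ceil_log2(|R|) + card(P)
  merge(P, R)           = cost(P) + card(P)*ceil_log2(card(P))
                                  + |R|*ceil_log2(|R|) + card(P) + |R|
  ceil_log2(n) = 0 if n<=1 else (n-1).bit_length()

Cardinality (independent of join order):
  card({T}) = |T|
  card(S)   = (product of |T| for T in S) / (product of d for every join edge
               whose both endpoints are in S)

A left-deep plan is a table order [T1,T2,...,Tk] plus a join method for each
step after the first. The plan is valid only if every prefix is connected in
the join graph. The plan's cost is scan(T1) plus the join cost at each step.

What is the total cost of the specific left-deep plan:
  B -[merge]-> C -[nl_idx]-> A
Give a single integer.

step 1: scan B: cost=50, card=50
step 2: join C via merge
    card(P join C) = 50*50/(10) = 250
    cost = 50 + 50*6 + 50*6 + 50 + 50 = 750
step 3: join A via nl_idx
    card(P join A) = 250*250/(25) = 2500
    cost = 750 + 250*8 + 2500 = 5250

5250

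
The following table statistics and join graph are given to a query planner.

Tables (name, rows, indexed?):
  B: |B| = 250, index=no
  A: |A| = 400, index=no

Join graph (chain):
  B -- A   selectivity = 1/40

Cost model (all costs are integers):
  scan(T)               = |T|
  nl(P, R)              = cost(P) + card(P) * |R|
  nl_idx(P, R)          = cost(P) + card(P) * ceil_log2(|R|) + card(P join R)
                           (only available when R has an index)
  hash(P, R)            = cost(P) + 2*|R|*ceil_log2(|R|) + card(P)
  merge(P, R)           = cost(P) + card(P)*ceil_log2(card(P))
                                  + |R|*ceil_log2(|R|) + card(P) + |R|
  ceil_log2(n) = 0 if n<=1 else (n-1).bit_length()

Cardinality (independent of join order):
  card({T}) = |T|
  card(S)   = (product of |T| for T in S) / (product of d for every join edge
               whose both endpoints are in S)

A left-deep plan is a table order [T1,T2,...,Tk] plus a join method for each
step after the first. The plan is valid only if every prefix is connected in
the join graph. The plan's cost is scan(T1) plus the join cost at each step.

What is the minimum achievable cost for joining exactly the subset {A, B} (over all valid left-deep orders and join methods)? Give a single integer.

4800

Selinger DP over subsets of {A,B}:
  {B}: scan cost=250, card=250
  {A}: scan cost=400, card=400
  {AB}: card=2500; try (B,hash)→4800, (A,merge)→6500, (B,merge)→6650, (A,hash)→7700, (A,nl)→100250, (B,nl)→100400; best=4800 via (B,hash)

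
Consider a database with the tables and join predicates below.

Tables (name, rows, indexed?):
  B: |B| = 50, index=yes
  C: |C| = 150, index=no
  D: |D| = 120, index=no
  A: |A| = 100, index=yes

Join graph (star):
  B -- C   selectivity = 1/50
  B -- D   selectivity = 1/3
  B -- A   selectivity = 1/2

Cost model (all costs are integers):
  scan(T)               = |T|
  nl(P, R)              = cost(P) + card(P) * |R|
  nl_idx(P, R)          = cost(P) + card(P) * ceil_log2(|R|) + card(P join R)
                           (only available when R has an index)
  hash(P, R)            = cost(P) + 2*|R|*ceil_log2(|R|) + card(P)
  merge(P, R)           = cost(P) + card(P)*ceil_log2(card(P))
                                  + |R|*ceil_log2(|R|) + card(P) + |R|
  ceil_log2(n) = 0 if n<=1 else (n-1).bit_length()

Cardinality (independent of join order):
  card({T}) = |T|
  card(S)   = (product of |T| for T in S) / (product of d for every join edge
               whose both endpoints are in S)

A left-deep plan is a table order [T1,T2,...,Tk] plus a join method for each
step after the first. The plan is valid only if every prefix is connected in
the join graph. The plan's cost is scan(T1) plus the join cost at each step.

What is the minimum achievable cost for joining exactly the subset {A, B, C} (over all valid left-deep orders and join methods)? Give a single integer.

Selinger DP over subsets of {A,B,C}:
  {B}: scan cost=50, card=50
  {C}: scan cost=150, card=150
  {A}: scan cost=100, card=100
  {BC}: card=150; try (B,hash)→900, (B,nl_idx)→1200, (C,merge)→1750, (B,merge)→1850, (C,hash)→2500, (C,nl)→7550 …(+1); best=900 via (B,hash)
  {AB}: card=2500; try (B,hash)→800, (A,merge)→1200, (B,merge)→1250, (A,hash)→1500, (A,nl_idx)→2900, (B,nl_idx)→3200 …(+2); best=800 via (B,hash)
  {ABC}: card=7500; try (A,hash)→2450, (A,merge)→3050, (C,hash)→5700, (A,nl_idx)→9450, (A,nl)→15900, (C,merge)→34650 …(+1); best=2450 via (A,hash)

2450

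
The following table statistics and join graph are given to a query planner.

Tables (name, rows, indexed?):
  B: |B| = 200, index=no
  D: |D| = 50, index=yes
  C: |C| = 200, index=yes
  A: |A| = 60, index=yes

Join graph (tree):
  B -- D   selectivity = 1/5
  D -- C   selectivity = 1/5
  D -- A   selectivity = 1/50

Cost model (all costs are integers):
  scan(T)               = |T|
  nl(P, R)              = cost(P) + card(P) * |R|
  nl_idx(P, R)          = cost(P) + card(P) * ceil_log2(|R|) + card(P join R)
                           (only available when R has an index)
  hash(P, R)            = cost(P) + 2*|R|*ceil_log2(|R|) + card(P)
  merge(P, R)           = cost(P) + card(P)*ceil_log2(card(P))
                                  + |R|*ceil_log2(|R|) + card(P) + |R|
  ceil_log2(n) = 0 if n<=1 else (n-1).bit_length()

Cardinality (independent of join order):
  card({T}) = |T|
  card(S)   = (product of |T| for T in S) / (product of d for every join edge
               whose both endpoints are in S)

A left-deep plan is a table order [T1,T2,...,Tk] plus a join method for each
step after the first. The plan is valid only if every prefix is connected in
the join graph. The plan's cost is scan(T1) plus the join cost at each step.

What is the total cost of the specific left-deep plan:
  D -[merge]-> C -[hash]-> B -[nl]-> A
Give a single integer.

step 1: scan D: cost=50, card=50
step 2: join C via merge
    card(P join C) = 50*200/(5) = 2000
    cost = 50 + 50*6 + 200*8 + 50 + 200 = 2200
step 3: join B via hash
    card(P join B) = 2000*200/(5) = 80000
    cost = 2200 + 2*200*8 + 2000 = 7400
step 4: join A via nl
    card(P join A) = 80000*60/(50) = 96000
    cost = 7400 + 80000*60 = 4807400

4807400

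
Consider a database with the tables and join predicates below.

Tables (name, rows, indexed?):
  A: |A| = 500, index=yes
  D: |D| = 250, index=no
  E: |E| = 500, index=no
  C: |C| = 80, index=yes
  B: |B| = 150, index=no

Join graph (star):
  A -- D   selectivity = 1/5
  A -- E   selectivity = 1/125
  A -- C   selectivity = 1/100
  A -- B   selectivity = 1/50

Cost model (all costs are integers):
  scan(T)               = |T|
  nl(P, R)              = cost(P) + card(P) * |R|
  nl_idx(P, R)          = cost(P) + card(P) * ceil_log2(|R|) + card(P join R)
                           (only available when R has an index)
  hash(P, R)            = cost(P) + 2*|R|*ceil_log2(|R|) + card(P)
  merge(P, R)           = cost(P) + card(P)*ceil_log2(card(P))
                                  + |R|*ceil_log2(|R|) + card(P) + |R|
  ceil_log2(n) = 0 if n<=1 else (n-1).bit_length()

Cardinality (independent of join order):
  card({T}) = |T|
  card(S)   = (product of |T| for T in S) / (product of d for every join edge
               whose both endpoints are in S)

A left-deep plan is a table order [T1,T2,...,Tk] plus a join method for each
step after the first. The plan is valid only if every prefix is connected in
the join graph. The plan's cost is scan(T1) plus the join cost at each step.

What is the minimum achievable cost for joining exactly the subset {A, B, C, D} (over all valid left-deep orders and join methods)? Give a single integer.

9200

Selinger DP over subsets of {A,B,C,D}:
  {A}: scan cost=500, card=500
  {D}: scan cost=250, card=250
  {C}: scan cost=80, card=80
  {B}: scan cost=150, card=150
  {AD}: card=25000; try (D,hash)→5000, (A,merge)→7500, (D,merge)→7750, (A,hash)→9500, (A,nl_idx)→27500, (A,nl)→125250 …(+1); best=5000 via (D,hash)
  {AC}: card=400; try (A,nl_idx)→1200, (C,hash)→2120, (C,nl_idx)→4400, (A,merge)→5720, (C,merge)→6140, (A,hash)→9160 …(+2); best=1200 via (A,nl_idx)
  {AB}: card=1500; try (A,nl_idx)→3000, (B,hash)→3400, (A,merge)→6500, (B,merge)→6850, (A,hash)→9300, (A,nl)→75150 …(+1); best=3000 via (A,nl_idx)
  {ACD}: card=20000; try (D,hash)→5600, (D,merge)→7450, (C,hash)→31120, (D,nl)→101200, (C,nl_idx)→200000, (C,merge)→405640 …(+1); best=5600 via (D,hash)
  {ABD}: card=75000; try (D,hash)→8500, (D,merge)→23250, (B,hash)→32400, (D,nl)→378000, (B,merge)→406350, (B,nl)→3755000; best=8500 via (D,hash)
  {ABC}: card=1200; try (B,hash)→4000, (C,hash)→5620, (B,merge)→6550, (C,nl_idx)→14700, (C,merge)→21640, (B,nl)→61200 …(+1); best=4000 via (B,hash)
  {ABCD}: card=60000; try (D,hash)→9200, (D,merge)→20650, (B,hash)→28000, (C,hash)→84620, (D,nl)→304000, (B,merge)→326950 …(+4); best=9200 via (D,hash)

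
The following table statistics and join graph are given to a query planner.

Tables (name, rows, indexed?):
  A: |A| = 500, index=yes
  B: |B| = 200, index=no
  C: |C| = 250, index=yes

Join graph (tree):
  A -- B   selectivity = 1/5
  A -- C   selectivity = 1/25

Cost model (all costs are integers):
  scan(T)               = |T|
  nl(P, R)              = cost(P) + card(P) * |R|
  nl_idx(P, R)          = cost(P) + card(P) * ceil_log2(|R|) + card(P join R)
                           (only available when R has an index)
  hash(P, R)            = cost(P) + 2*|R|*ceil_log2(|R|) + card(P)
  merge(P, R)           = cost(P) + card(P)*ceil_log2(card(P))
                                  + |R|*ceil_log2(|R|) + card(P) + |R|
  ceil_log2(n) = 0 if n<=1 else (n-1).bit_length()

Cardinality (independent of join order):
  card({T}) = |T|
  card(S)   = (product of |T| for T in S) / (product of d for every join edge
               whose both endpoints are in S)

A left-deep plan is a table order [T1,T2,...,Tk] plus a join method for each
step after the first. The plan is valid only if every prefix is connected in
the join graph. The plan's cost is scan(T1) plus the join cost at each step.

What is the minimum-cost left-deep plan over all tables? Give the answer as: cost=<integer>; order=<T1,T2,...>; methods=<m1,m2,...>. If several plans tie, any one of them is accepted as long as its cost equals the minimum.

cost=13200; order=A,C,B; methods=hash,hash

Selinger DP (subsets sized 1..n):
  {A}: scan cost=500, card=500
  {B}: scan cost=200, card=200
  {C}: scan cost=250, card=250
  {AB}: card=20000; try (B,hash)→4200, (A,merge)→7000, (B,merge)→7300, (A,hash)→9400, (A,nl_idx)→22000, (A,nl)→100200 …(+1); best=4200 via (B,hash)
  {AC}: card=5000; try (C,hash)→5000, (A,merge)→7500, (A,nl_idx)→7500, (C,merge)→7750, (C,nl_idx)→9500, (A,hash)→9500 …(+2); best=5000 via (C,hash)
  {ABC}: card=200000; try (B,hash)→13200, (C,hash)→28200, (B,merge)→76800, (C,merge)→326450, (C,nl_idx)→364200, (B,nl)→1005000 …(+1); best=13200 via (B,hash)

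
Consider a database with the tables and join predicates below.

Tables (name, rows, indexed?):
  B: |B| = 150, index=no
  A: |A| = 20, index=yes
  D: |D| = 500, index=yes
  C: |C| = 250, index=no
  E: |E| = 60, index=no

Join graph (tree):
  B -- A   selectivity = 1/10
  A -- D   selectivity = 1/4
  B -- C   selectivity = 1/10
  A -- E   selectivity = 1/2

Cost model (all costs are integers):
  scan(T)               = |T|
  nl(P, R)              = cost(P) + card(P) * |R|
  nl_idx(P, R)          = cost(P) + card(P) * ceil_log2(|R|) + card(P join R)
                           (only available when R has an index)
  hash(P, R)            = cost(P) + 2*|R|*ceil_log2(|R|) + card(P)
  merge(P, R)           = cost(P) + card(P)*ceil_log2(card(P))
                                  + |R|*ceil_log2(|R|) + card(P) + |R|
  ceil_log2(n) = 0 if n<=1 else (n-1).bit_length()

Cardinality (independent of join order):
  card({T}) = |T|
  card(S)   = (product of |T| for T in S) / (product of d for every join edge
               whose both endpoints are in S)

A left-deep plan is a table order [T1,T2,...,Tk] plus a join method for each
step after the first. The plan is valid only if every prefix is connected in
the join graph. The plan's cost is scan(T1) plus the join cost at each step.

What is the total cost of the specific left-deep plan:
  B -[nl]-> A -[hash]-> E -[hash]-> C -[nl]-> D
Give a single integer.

112517170

step 1: scan B: cost=150, card=150
step 2: join A via nl
    card(P join A) = 150*20/(10) = 300
    cost = 150 + 150*20 = 3150
step 3: join E via hash
    card(P join E) = 300*60/(2) = 9000
    cost = 3150 + 2*60*6 + 300 = 4170
step 4: join C via hash
    card(P join C) = 9000*250/(10) = 225000
    cost = 4170 + 2*250*8 + 9000 = 17170
step 5: join D via nl
    card(P join D) = 225000*500/(4) = 28125000
    cost = 17170 + 225000*500 = 112517170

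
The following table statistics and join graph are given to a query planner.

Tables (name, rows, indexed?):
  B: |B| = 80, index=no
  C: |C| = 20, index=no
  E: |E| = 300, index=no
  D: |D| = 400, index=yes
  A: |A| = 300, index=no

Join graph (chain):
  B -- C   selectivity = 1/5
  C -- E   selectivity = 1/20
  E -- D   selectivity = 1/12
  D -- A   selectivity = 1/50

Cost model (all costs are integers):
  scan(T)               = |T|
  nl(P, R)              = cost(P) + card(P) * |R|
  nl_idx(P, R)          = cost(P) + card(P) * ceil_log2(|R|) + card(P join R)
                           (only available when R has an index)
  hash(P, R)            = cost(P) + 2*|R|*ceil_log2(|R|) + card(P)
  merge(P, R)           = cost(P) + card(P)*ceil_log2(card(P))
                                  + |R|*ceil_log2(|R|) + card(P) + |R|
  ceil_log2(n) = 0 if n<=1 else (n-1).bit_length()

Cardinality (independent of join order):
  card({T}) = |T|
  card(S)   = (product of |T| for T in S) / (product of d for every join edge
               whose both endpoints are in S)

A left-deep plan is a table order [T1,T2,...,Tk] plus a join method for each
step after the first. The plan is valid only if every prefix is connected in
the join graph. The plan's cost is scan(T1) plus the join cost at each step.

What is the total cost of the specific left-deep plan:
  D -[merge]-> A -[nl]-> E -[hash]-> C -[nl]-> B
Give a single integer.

5587600

step 1: scan D: cost=400, card=400
step 2: join A via merge
    card(P join A) = 400*300/(50) = 2400
    cost = 400 + 400*9 + 300*9 + 400 + 300 = 7400
step 3: join E via nl
    card(P join E) = 2400*300/(12) = 60000
    cost = 7400 + 2400*300 = 727400
step 4: join C via hash
    card(P join C) = 60000*20/(20) = 60000
    cost = 727400 + 2*20*5 + 60000 = 787600
step 5: join B via nl
    card(P join B) = 60000*80/(5) = 960000
    cost = 787600 + 60000*80 = 5587600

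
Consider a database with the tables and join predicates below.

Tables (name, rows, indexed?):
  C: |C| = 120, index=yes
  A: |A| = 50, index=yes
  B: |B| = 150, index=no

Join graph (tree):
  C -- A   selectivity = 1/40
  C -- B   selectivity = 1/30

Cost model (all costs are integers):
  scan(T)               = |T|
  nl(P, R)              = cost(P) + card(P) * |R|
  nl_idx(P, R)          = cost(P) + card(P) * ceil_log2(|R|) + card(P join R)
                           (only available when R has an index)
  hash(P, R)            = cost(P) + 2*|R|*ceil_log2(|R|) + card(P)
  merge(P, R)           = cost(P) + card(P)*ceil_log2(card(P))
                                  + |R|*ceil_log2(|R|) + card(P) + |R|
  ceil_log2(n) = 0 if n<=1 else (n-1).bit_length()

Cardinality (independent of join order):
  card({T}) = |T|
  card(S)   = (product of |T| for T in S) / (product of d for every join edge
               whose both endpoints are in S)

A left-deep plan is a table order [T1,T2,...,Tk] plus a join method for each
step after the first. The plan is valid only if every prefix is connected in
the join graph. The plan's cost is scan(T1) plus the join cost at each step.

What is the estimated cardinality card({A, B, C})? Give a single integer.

750

Tables in S: A(50), B(150), C(120)
Edges inside S: C-A(d=40), C-B(d=30)
numerator = 50 * 150 * 120 = 900000
denominator = 40 * 30 = 1200
card(S) = 900000 / 1200 = 750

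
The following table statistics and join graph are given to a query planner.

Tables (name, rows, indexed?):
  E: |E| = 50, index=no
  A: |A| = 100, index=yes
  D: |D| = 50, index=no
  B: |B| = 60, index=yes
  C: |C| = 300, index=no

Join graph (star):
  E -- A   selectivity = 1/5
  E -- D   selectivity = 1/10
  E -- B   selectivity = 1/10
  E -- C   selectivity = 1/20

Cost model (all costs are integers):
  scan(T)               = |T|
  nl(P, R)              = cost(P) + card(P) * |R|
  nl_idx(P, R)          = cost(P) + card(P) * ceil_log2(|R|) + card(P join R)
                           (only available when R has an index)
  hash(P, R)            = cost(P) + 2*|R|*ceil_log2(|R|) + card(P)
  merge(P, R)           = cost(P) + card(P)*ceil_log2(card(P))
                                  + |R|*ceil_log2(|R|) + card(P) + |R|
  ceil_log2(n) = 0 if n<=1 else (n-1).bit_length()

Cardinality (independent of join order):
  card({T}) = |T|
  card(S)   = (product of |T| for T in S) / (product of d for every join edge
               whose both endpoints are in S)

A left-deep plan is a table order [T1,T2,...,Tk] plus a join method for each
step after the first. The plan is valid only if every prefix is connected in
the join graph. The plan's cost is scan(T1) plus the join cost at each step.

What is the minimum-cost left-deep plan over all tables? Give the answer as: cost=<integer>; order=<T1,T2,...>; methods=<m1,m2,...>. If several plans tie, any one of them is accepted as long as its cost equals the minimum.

Selinger DP (subsets sized 1..n):
  {E}: scan cost=50, card=50
  {A}: scan cost=100, card=100
  {D}: scan cost=50, card=50
  {B}: scan cost=60, card=60
  {C}: scan cost=300, card=300
  {AE}: card=1000; try (E,hash)→800, (A,merge)→1200, (E,merge)→1250, (A,nl_idx)→1400, (A,hash)→1500, (A,nl)→5050 …(+1); best=800 via (E,hash)
  {DE}: card=250; try (E,hash)→700, (D,hash)→700, (E,merge)→750, (D,merge)→750, (E,nl)→2550, (D,nl)→2550; best=700 via (E,hash)
  {BE}: card=300; try (B,nl_idx)→650, (E,hash)→720, (B,hash)→820, (B,merge)→820, (E,merge)→830, (B,nl)→3050 …(+1); best=650 via (B,nl_idx)
  {CE}: card=750; try (E,hash)→1200, (C,merge)→3400, (E,merge)→3650, (C,hash)→5500, (C,nl)→15050, (E,nl)→15300; best=1200 via (E,hash)
  {ADE}: card=5000; try (A,hash)→2350, (D,hash)→2400, (A,merge)→3750, (A,nl_idx)→7450, (D,merge)→12150, (A,nl)→25700 …(+1); best=2350 via (A,hash)
  {ABE}: card=6000; try (A,hash)→2350, (B,hash)→2520, (A,merge)→4450, (A,nl_idx)→8750, (B,merge)→12220, (B,nl_idx)→12800 …(+2); best=2350 via (A,hash)
  {ACE}: card=15000; try (A,hash)→3350, (C,hash)→7200, (A,merge)→10250, (C,merge)→14800, (A,nl_idx)→21450, (A,nl)→76200 …(+1); best=3350 via (A,hash)
  {BDE}: card=1500; try (D,hash)→1550, (B,hash)→1670, (B,merge)→3370, (B,nl_idx)→3700, (D,merge)→4000, (D,nl)→15650 …(+1); best=1550 via (D,hash)
  {CDE}: card=3750; try (D,hash)→2550, (C,merge)→5950, (C,hash)→6350, (D,merge)→9800, (D,nl)→38700, (C,nl)→75700; best=2550 via (D,hash)
  {BCE}: card=4500; try (B,hash)→2670, (C,hash)→6350, (C,merge)→6650, (B,merge)→9870, (B,nl_idx)→10200, (B,nl)→46200 …(+1); best=2670 via (B,hash)
  {ABDE}: card=30000; try (A,hash)→4450, (B,hash)→8070, (D,hash)→8950, (A,merge)→20350, (A,nl_idx)→42050, (B,nl_idx)→62350 …(+5); best=4450 via (A,hash)
  {ACDE}: card=75000; try (A,hash)→7700, (C,hash)→12750, (D,hash)→18950, (A,merge)→52100, (C,merge)→75350, (A,nl_idx)→103800 …(+4); best=7700 via (A,hash)
  {ABCE}: card=90000; try (A,hash)→8570, (C,hash)→13750, (B,hash)→19070, (A,merge)→66470, (C,merge)→89350, (A,nl_idx)→124170 …(+5); best=8570 via (A,hash)
  {BCDE}: card=22500; try (B,hash)→7020, (D,hash)→7770, (C,hash)→8450, (C,merge)→22550, (B,nl_idx)→47550, (B,merge)→51720 …(+4); best=7020 via (B,hash)
  {ABCDE}: card=450000; try (A,hash)→30920, (C,hash)→39850, (B,hash)→83420, (D,hash)→99170, (A,merge)→367820, (C,merge)→487450 …(+8); best=30920 via (A,hash)

cost=30920; order=C,E,D,B,A; methods=hash,hash,hash,hash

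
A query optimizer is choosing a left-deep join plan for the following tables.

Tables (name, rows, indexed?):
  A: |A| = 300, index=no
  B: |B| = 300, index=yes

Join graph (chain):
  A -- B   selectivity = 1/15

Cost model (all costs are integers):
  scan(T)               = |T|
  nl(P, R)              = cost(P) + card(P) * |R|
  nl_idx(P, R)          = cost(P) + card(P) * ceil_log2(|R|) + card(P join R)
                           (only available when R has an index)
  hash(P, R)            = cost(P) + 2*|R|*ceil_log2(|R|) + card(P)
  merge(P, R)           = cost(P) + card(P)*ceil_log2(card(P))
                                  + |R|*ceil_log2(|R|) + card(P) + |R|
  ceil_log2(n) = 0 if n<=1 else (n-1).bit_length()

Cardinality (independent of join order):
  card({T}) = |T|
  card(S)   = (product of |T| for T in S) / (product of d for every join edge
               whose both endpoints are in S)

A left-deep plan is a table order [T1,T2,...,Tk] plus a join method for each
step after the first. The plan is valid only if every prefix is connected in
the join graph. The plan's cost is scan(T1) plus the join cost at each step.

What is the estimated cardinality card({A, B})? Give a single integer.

6000

Tables in S: A(300), B(300)
Edges inside S: A-B(d=15)
numerator = 300 * 300 = 90000
denominator = 15 = 15
card(S) = 90000 / 15 = 6000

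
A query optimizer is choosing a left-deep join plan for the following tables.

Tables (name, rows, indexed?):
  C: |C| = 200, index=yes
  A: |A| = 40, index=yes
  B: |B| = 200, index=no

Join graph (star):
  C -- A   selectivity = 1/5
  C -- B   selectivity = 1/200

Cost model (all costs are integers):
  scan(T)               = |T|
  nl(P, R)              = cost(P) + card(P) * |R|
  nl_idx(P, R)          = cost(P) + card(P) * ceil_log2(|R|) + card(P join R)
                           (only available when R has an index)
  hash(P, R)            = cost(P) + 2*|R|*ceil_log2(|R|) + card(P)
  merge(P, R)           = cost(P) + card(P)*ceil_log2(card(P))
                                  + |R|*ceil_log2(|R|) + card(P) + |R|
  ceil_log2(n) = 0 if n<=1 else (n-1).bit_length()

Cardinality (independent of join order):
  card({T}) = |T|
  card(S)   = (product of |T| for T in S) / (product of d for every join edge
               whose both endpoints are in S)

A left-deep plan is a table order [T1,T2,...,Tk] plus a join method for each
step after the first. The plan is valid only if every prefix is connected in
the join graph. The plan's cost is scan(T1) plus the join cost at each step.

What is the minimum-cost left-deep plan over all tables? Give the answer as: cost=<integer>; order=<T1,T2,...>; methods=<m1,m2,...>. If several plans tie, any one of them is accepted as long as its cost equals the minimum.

cost=2680; order=B,C,A; methods=nl_idx,hash

Selinger DP (subsets sized 1..n):
  {C}: scan cost=200, card=200
  {A}: scan cost=40, card=40
  {B}: scan cost=200, card=200
  {AC}: card=1600; try (A,hash)→880, (C,nl_idx)→1960, (C,merge)→2120, (A,merge)→2280, (A,nl_idx)→3000, (C,hash)→3280 …(+2); best=880 via (A,hash)
  {BC}: card=200; try (C,nl_idx)→2000, (C,hash)→3600, (B,hash)→3600, (C,merge)→3800, (B,merge)→3800, (C,nl)→40200 …(+1); best=2000 via (C,nl_idx)
  {ABC}: card=1600; try (A,hash)→2680, (A,merge)→4080, (A,nl_idx)→4800, (B,hash)→5680, (A,nl)→10000, (B,merge)→21880 …(+1); best=2680 via (A,hash)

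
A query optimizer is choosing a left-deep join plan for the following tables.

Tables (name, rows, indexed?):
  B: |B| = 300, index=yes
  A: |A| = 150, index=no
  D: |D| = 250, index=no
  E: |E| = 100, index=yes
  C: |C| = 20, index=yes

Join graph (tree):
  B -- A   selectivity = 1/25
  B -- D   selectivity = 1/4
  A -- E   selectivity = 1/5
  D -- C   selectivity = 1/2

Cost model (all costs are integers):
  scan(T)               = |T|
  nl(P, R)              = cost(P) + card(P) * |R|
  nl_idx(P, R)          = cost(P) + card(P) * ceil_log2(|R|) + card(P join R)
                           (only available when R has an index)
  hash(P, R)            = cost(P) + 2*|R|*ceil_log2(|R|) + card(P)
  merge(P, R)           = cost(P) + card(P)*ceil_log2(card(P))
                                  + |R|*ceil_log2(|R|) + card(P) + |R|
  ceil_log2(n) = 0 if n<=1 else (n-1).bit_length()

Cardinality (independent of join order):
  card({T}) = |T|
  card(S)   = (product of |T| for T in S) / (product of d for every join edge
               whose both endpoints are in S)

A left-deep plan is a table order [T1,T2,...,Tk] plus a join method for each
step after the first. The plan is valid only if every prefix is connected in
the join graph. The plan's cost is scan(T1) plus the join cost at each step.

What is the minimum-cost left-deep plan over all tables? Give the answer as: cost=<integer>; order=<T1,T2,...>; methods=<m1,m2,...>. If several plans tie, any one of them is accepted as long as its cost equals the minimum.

cost=1247900; order=B,A,D,C,E; methods=hash,hash,hash,hash

Selinger DP (subsets sized 1..n):
  {B}: scan cost=300, card=300
  {A}: scan cost=150, card=150
  {D}: scan cost=250, card=250
  {E}: scan cost=100, card=100
  {C}: scan cost=20, card=20
  {AB}: card=1800; try (A,hash)→3000, (B,nl_idx)→3300, (B,merge)→4500, (A,merge)→4650, (B,hash)→5700, (B,nl)→45150 …(+1); best=3000 via (A,hash)
  {BD}: card=18750; try (D,hash)→4600, (B,merge)→5500, (D,merge)→5550, (B,hash)→5900, (B,nl_idx)→21250, (B,nl)→75250 …(+1); best=4600 via (D,hash)
  {AE}: card=3000; try (E,hash)→1700, (A,merge)→2250, (E,merge)→2300, (A,hash)→2600, (E,nl_idx)→4200, (A,nl)→15100 …(+1); best=1700 via (E,hash)
  {CD}: card=2500; try (C,hash)→700, (D,merge)→2390, (C,merge)→2620, (C,nl_idx)→4000, (D,hash)→4040, (D,nl)→5020 …(+1); best=700 via (C,hash)
  {ABD}: card=112500; try (D,hash)→8800, (A,hash)→25750, (D,merge)→26850, (A,merge)→305950, (D,nl)→453000, (A,nl)→2817100; best=8800 via (D,hash)
  {ABE}: card=36000; try (E,hash)→6200, (B,hash)→10100, (E,merge)→25400, (B,merge)→43700, (E,nl_idx)→51600, (B,nl_idx)→64700 …(+2); best=6200 via (E,hash)
  {BCD}: card=187500; try (B,hash)→8600, (C,hash)→23550, (B,merge)→36200, (B,nl_idx)→210700, (C,nl_idx)→285850, (C,merge)→304720 …(+2); best=8600 via (B,hash)
  {ABDE}: card=2250000; try (D,hash)→46200, (E,hash)→122700, (D,merge)→620450, (E,merge)→2034600, (E,nl_idx)→3046300, (D,nl)→9006200 …(+1); best=46200 via (D,hash)
  {ABCD}: card=1125000; try (C,hash)→121500, (A,hash)→198500, (C,nl_idx)→1696300, (C,merge)→2033920, (C,nl)→2258800, (A,merge)→3572450 …(+1); best=121500 via (C,hash)
  {ABCDE}: card=22500000; try (E,hash)→1247900, (C,hash)→2296400, (E,merge)→24872300, (E,nl_idx)→30496500, (C,nl_idx)→33796200, (C,nl)→45046200 …(+2); best=1247900 via (E,hash)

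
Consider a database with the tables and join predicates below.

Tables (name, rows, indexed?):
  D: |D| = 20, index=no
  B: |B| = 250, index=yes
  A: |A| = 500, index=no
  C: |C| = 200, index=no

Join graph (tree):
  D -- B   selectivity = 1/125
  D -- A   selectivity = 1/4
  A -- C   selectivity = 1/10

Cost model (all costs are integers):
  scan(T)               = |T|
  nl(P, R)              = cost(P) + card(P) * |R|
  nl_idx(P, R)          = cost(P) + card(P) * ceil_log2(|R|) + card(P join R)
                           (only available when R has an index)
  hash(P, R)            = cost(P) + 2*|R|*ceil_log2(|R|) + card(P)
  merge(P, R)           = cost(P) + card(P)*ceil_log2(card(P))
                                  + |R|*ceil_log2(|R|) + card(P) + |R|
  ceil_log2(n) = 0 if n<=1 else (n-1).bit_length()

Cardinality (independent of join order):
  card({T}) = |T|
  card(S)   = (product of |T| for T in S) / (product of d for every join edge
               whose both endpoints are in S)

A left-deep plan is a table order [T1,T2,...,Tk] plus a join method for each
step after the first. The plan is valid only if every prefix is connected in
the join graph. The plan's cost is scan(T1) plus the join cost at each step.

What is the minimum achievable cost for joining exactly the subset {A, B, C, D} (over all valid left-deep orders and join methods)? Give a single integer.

Selinger DP over subsets of {A,B,C,D}:
  {D}: scan cost=20, card=20
  {B}: scan cost=250, card=250
  {A}: scan cost=500, card=500
  {C}: scan cost=200, card=200
  {BD}: card=40; try (B,nl_idx)→220, (D,hash)→700, (B,merge)→2390, (D,merge)→2620, (B,hash)→4040, (B,nl)→5020 …(+1); best=220 via (B,nl_idx)
  {AD}: card=2500; try (D,hash)→1200, (A,merge)→5140, (D,merge)→5620, (A,hash)→9040, (A,nl)→10020, (D,nl)→10500; best=1200 via (D,hash)
  {AC}: card=10000; try (C,hash)→4200, (A,merge)→7000, (C,merge)→7300, (A,hash)→9400, (A,nl)→100200, (C,nl)→100500; best=4200 via (C,hash)
  {ABD}: card=5000; try (A,merge)→5500, (B,hash)→7700, (A,hash)→9260, (A,nl)→20220, (B,nl_idx)→26200, (B,merge)→35950 …(+1); best=5500 via (A,merge)
  {ACD}: card=50000; try (C,hash)→6900, (D,hash)→14400, (C,merge)→35500, (D,merge)→154320, (D,nl)→204200, (C,nl)→501200; best=6900 via (C,hash)
  {ABCD}: card=100000; try (C,hash)→13700, (B,hash)→60900, (C,merge)→77300, (B,nl_idx)→506900, (B,merge)→859150, (C,nl)→1005500 …(+1); best=13700 via (C,hash)

13700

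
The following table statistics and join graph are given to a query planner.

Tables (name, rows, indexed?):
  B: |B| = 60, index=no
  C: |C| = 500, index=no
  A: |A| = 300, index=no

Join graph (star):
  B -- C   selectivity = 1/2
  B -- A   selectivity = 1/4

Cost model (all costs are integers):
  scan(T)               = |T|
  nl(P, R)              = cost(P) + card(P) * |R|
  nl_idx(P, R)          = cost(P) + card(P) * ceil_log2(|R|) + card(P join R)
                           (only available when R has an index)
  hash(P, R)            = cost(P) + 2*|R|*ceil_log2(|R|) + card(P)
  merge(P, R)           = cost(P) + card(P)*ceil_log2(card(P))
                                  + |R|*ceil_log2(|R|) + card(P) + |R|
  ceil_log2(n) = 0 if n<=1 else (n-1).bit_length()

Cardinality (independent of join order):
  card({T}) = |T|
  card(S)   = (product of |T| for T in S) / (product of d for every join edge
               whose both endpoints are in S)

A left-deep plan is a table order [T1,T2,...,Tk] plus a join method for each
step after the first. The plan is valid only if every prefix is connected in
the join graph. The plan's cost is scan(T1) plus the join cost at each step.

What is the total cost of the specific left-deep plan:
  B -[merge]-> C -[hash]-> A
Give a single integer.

25880

step 1: scan B: cost=60, card=60
step 2: join C via merge
    card(P join C) = 60*500/(2) = 15000
    cost = 60 + 60*6 + 500*9 + 60 + 500 = 5480
step 3: join A via hash
    card(P join A) = 15000*300/(4) = 1125000
    cost = 5480 + 2*300*9 + 15000 = 25880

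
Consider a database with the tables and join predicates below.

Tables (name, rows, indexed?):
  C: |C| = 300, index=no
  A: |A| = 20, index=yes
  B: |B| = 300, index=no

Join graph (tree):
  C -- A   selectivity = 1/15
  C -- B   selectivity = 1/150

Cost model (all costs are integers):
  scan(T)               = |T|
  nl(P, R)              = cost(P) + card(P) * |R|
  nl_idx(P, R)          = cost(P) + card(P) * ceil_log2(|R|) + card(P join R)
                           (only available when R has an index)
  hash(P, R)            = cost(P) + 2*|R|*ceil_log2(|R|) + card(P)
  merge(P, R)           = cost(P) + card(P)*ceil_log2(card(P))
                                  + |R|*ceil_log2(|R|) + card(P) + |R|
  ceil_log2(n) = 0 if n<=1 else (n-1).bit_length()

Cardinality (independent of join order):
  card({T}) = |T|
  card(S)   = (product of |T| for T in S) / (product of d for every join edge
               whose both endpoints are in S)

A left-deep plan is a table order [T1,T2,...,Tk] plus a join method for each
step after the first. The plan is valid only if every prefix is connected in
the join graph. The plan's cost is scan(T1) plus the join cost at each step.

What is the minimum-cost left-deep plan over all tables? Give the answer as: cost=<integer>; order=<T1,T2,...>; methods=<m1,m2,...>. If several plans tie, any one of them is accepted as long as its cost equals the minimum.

cost=6600; order=C,A,B; methods=hash,hash

Selinger DP (subsets sized 1..n):
  {C}: scan cost=300, card=300
  {A}: scan cost=20, card=20
  {B}: scan cost=300, card=300
  {AC}: card=400; try (A,hash)→800, (A,nl_idx)→2200, (C,merge)→3140, (A,merge)→3420, (C,hash)→5440, (C,nl)→6020 …(+1); best=800 via (A,hash)
  {BC}: card=600; try (C,hash)→6000, (B,hash)→6000, (C,merge)→6300, (B,merge)→6300, (C,nl)→90300, (B,nl)→90300; best=6000 via (C,hash)
  {ABC}: card=800; try (B,hash)→6600, (A,hash)→6800, (B,merge)→7800, (A,nl_idx)→9800, (A,merge)→12720, (A,nl)→18000 …(+1); best=6600 via (B,hash)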